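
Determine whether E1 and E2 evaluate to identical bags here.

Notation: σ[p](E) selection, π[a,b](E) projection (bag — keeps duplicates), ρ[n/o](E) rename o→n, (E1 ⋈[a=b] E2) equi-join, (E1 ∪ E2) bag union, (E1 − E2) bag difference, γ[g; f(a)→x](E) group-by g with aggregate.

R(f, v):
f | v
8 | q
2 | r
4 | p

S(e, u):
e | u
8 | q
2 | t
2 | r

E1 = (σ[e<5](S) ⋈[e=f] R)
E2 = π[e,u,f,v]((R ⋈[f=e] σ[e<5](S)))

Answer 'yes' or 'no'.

E1 subexpression sizes:
  S → 3
  σ[e<5](S) → 2
  R → 3
  (σ[e<5](S) ⋈[e=f] R) → 2
E2 subexpression sizes:
  R → 3
  S → 3
  σ[e<5](S) → 2
  (R ⋈[f=e] σ[e<5](S)) → 2
  π[e,u,f,v]((R ⋈[f=e] σ[e<5](S))) → 2

E1 and E2 produce the same multiset:
e | u | f | v
2 | r | 2 | r
2 | t | 2 | r

yes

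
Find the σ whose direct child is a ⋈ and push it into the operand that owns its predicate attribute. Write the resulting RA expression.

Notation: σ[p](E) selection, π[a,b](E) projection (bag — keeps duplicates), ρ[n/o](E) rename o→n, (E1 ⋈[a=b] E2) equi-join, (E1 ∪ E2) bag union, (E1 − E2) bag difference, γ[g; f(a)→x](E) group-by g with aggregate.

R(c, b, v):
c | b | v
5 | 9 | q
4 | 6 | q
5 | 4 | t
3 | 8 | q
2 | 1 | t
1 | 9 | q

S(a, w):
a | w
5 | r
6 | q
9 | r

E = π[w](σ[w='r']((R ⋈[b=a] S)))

σ filters on w, owned by the right side.
E' = π[w]((R ⋈[b=a] σ[w='r'](S)))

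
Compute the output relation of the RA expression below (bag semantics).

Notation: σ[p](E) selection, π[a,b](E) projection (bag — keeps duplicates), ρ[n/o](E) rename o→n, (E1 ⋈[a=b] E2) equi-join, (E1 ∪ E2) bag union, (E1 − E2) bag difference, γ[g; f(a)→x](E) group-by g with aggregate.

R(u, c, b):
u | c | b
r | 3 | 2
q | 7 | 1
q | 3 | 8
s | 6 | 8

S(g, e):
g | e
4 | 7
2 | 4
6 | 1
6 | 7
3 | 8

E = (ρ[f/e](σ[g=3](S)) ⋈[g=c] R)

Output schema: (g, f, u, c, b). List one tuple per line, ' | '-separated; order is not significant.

Row counts bottom-up:
  S → 5
  σ[g=3](S) → 1
  ρ[f/e](σ[g=3](S)) → 1
  R → 4
  (ρ[f/e](σ[g=3](S)) ⋈[g=c] R) → 2

== RESULT ==
g | f | u | c | b
3 | 8 | q | 3 | 8
3 | 8 | r | 3 | 2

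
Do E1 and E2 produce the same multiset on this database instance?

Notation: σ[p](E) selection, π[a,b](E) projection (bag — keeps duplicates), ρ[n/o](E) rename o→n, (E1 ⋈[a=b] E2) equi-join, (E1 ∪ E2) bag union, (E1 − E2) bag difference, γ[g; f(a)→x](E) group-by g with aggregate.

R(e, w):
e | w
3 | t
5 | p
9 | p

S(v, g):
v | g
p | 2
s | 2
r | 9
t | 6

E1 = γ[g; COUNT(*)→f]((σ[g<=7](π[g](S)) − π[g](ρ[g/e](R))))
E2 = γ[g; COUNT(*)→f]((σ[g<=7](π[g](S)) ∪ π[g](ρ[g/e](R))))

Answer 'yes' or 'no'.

E1 subexpression sizes:
  S → 4
  π[g](S) → 4
  σ[g<=7](π[g](S)) → 3
  R → 3
  ρ[g/e](R) → 3
  π[g](ρ[g/e](R)) → 3
  (σ[g<=7](π[g](S)) − π[g](ρ[g/e](R))) → 3
  γ[g; COUNT(*)→f]((σ[g<=7](π[g](S)) − π[g](ρ[g/e](R)))) → 2
E2 subexpression sizes:
  S → 4
  π[g](S) → 4
  σ[g<=7](π[g](S)) → 3
  R → 3
  ρ[g/e](R) → 3
  π[g](ρ[g/e](R)) → 3
  (σ[g<=7](π[g](S)) ∪ π[g](ρ[g/e](R))) → 6
  γ[g; COUNT(*)→f]((σ[g<=7](π[g](S)) ∪ π[g](ρ[g/e](R)))) → 5

E1 result:
g | f
2 | 2
6 | 1
E2 result:
g | f
2 | 2
3 | 1
5 | 1
6 | 1
9 | 1
Witness: (3, 1) appears 0× in E1 but 1× in E2.

no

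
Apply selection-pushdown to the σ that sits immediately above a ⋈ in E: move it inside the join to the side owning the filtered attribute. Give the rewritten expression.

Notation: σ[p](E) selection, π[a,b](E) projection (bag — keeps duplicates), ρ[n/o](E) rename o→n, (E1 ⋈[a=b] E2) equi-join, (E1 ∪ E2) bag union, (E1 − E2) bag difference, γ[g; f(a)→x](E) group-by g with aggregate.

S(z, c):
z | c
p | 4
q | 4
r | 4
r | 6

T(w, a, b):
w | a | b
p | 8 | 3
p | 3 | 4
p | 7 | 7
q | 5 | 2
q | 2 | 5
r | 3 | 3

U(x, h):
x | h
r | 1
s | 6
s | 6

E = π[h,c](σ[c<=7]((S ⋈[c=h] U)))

σ filters on c, owned by the left side.
E' = π[h,c]((σ[c<=7](S) ⋈[c=h] U))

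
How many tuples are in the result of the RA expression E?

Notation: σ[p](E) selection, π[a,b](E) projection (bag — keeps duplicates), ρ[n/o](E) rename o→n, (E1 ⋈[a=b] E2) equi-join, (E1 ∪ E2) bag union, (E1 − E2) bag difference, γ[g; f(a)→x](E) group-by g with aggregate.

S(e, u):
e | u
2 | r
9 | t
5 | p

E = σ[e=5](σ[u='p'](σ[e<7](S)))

Per-node cardinality:
  S → 3
  σ[e<7](S) → 2
  σ[u='p'](σ[e<7](S)) → 1
  σ[e=5](σ[u='p'](σ[e<7](S))) → 1

|E| = 1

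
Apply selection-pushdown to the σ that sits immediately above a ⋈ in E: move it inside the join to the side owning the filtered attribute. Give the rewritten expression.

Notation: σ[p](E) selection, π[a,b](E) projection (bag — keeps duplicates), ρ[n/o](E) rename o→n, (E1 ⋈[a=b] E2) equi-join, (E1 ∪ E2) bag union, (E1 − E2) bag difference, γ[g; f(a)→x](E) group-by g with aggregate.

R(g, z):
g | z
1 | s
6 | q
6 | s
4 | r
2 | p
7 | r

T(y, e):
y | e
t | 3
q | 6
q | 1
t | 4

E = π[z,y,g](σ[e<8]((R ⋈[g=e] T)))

σ filters on e, owned by the right side.
E' = π[z,y,g]((R ⋈[g=e] σ[e<8](T)))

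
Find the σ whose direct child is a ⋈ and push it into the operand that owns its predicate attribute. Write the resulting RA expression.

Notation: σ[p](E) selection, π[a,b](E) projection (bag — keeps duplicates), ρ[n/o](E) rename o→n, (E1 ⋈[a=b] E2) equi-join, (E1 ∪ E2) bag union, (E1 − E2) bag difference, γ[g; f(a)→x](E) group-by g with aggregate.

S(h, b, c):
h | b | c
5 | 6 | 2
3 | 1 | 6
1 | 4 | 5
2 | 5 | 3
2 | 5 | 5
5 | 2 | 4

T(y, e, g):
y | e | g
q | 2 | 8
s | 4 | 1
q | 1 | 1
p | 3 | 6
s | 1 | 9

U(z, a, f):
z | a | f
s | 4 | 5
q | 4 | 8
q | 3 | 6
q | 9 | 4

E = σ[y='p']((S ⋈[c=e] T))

σ filters on y, owned by the right side.
E' = (S ⋈[c=e] σ[y='p'](T))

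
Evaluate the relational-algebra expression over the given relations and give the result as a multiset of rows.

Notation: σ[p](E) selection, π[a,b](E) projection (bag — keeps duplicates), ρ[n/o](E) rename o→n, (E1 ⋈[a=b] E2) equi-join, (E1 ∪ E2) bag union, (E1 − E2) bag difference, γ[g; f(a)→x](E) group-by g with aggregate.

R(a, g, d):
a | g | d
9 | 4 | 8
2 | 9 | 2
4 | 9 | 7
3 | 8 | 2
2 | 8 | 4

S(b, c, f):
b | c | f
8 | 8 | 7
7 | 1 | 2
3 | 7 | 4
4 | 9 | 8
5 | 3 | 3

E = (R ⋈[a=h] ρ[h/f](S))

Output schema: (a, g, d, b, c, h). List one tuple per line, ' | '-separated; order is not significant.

Subexpression sizes:
  R → 5
  S → 5
  ρ[h/f](S) → 5
  (R ⋈[a=h] ρ[h/f](S)) → 4

== RESULT ==
a | g | d | b | c | h
2 | 8 | 4 | 7 | 1 | 2
2 | 9 | 2 | 7 | 1 | 2
3 | 8 | 2 | 5 | 3 | 3
4 | 9 | 7 | 3 | 7 | 4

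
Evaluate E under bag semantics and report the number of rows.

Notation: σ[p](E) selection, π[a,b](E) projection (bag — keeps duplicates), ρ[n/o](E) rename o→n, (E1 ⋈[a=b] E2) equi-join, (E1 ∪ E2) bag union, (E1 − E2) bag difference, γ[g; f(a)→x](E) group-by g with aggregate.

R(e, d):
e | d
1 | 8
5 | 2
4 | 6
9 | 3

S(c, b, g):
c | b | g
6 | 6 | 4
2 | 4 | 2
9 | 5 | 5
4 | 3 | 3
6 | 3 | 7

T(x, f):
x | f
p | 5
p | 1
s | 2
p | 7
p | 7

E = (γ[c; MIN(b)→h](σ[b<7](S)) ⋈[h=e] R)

Subexpression sizes:
  S → 5
  σ[b<7](S) → 5
  γ[c; MIN(b)→h](σ[b<7](S)) → 4
  R → 4
  (γ[c; MIN(b)→h](σ[b<7](S)) ⋈[h=e] R) → 2

|E| = 2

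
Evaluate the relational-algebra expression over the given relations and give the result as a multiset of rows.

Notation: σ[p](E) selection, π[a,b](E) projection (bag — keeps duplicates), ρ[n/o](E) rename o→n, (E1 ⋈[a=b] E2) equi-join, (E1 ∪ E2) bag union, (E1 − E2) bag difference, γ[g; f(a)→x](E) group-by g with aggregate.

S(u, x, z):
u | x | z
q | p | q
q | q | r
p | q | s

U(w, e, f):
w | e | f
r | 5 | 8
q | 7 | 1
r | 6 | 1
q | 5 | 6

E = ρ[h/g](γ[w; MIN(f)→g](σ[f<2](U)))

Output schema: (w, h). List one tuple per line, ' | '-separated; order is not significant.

Stepwise |·|:
  U → 4
  σ[f<2](U) → 2
  γ[w; MIN(f)→g](σ[f<2](U)) → 2
  ρ[h/g](γ[w; MIN(f)→g](σ[f<2](U))) → 2

== RESULT ==
w | h
q | 1
r | 1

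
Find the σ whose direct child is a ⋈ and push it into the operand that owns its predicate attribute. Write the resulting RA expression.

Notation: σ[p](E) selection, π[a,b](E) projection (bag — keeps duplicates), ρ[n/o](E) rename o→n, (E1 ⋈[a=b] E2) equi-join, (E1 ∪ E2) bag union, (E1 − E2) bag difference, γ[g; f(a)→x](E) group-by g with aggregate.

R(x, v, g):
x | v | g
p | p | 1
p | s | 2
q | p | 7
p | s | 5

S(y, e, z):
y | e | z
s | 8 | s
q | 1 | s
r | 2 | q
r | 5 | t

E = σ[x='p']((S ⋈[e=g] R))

σ filters on x, owned by the right side.
E' = (S ⋈[e=g] σ[x='p'](R))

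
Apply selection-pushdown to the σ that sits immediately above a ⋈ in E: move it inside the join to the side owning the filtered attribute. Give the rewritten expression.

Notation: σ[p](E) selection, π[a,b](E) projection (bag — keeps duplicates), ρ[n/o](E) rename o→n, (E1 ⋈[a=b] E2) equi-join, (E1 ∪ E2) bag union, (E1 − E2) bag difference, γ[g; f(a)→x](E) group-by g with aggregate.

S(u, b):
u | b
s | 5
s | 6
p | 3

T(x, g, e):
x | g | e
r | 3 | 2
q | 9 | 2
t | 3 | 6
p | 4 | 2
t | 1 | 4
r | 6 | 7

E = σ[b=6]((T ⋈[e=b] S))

σ filters on b, owned by the right side.
E' = (T ⋈[e=b] σ[b=6](S))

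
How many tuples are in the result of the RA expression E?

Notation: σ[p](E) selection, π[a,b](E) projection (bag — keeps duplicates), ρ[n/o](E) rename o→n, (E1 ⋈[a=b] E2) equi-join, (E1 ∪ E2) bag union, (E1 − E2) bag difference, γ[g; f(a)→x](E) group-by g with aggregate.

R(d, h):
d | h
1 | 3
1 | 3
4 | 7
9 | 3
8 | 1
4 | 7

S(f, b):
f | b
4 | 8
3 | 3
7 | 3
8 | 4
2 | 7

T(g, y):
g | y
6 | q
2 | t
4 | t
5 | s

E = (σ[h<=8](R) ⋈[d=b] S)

Per-node cardinality:
  R → 6
  σ[h<=8](R) → 6
  S → 5
  (σ[h<=8](R) ⋈[d=b] S) → 3

|E| = 3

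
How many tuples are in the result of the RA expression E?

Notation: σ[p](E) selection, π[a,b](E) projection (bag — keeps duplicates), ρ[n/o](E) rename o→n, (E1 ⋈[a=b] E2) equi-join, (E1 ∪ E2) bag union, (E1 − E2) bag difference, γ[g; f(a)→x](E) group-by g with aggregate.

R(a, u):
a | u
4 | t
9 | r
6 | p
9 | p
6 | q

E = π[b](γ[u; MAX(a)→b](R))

Subexpression sizes:
  R → 5
  γ[u; MAX(a)→b](R) → 4
  π[b](γ[u; MAX(a)→b](R)) → 4

|E| = 4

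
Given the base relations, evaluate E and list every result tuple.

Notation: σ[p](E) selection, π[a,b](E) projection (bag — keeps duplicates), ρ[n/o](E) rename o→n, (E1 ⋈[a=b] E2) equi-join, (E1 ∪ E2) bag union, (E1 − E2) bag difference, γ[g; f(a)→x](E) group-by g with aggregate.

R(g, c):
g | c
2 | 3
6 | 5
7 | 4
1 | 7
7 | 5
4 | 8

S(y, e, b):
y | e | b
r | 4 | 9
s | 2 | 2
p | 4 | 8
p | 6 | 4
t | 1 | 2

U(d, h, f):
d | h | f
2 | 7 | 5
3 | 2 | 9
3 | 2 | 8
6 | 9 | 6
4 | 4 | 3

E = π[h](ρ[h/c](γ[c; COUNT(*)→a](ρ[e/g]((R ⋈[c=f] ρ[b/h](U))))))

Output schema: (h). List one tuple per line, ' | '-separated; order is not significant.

Row counts bottom-up:
  R → 6
  U → 5
  ρ[b/h](U) → 5
  (R ⋈[c=f] ρ[b/h](U)) → 4
  ρ[e/g]((R ⋈[c=f] ρ[b/h](U))) → 4
  γ[c; COUNT(*)→a](ρ[e/g]((R ⋈[c=f] ρ[b/h](U)))) → 3
  ρ[h/c](γ[c; COUNT(*)→a](ρ[e/g]((R ⋈[c=f] ρ[b/h](U))))) → 3
  π[h](ρ[h/c](γ[c; COUNT(*)→a](ρ[e/g]((R ⋈[c=f] ρ[b/h](U)))))) → 3

== RESULT ==
h
3
5
8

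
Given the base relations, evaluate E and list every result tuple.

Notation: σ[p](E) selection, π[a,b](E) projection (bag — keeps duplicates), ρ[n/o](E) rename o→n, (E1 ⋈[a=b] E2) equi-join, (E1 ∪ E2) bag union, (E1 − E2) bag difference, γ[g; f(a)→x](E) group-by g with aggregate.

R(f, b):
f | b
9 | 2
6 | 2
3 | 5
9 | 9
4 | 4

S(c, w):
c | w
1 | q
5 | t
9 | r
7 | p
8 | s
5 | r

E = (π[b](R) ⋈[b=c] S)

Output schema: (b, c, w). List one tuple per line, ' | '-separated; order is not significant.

Stepwise |·|:
  R → 5
  π[b](R) → 5
  S → 6
  (π[b](R) ⋈[b=c] S) → 3

== RESULT ==
b | c | w
5 | 5 | r
5 | 5 | t
9 | 9 | r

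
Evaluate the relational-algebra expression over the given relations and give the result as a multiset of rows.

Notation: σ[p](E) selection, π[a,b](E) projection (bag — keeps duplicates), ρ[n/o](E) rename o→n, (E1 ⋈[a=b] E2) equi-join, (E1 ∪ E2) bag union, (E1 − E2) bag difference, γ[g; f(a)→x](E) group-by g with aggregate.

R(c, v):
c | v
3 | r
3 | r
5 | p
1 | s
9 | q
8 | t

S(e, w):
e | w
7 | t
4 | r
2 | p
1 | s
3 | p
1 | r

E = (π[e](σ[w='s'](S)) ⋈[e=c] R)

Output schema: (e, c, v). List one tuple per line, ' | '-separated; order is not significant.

Stepwise |·|:
  S → 6
  σ[w='s'](S) → 1
  π[e](σ[w='s'](S)) → 1
  R → 6
  (π[e](σ[w='s'](S)) ⋈[e=c] R) → 1

== RESULT ==
e | c | v
1 | 1 | s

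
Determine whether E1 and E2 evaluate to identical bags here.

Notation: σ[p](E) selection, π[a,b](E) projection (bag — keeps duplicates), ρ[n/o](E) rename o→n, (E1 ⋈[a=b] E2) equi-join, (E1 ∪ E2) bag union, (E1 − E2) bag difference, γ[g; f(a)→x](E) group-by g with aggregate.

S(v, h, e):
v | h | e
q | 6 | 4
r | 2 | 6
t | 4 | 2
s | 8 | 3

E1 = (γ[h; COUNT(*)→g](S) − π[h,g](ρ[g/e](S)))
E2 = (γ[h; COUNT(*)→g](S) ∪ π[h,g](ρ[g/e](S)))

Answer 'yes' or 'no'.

E1 stepwise |·|:
  S → 4
  γ[h; COUNT(*)→g](S) → 4
  S → 4
  ρ[g/e](S) → 4
  π[h,g](ρ[g/e](S)) → 4
  (γ[h; COUNT(*)→g](S) − π[h,g](ρ[g/e](S))) → 4
E2 stepwise |·|:
  S → 4
  γ[h; COUNT(*)→g](S) → 4
  S → 4
  ρ[g/e](S) → 4
  π[h,g](ρ[g/e](S)) → 4
  (γ[h; COUNT(*)→g](S) ∪ π[h,g](ρ[g/e](S))) → 8

E1 result:
h | g
2 | 1
4 | 1
6 | 1
8 | 1
E2 result:
h | g
2 | 1
2 | 6
4 | 1
4 | 2
6 | 1
6 | 4
8 | 1
8 | 3
Witness: (6, 4) appears 0× in E1 but 1× in E2.

no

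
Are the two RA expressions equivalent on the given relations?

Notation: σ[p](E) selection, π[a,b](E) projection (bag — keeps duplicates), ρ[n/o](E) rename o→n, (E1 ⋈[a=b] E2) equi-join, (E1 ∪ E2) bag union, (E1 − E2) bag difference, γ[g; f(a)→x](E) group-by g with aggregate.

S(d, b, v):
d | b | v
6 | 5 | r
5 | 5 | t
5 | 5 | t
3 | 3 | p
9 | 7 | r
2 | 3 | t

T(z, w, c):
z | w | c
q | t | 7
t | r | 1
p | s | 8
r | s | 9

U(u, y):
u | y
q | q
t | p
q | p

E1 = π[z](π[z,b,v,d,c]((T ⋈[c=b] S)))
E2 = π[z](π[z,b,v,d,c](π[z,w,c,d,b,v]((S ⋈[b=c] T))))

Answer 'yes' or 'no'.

E1 subexpression sizes:
  T → 4
  S → 6
  (T ⋈[c=b] S) → 1
  π[z,b,v,d,c]((T ⋈[c=b] S)) → 1
  π[z](π[z,b,v,d,c]((T ⋈[c=b] S))) → 1
E2 subexpression sizes:
  S → 6
  T → 4
  (S ⋈[b=c] T) → 1
  π[z,w,c,d,b,v]((S ⋈[b=c] T)) → 1
  π[z,b,v,d,c](π[z,w,c,d,b,v]((S ⋈[b=c] T))) → 1
  π[z](π[z,b,v,d,c](π[z,w,c,d,b,v]((S ⋈[b=c] T)))) → 1

E1 and E2 produce the same multiset:
z
q

yes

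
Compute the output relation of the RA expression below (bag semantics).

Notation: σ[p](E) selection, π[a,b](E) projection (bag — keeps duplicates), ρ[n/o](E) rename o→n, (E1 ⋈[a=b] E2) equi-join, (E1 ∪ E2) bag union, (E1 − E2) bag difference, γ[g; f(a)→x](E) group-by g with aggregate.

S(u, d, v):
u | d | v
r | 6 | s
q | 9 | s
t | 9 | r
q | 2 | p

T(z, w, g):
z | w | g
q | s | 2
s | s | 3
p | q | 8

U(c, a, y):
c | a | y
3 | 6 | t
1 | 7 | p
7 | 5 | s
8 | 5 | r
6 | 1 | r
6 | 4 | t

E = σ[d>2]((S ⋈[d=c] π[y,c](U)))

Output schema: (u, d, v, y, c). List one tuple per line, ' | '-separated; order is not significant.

Stepwise |·|:
  S → 4
  U → 6
  π[y,c](U) → 6
  (S ⋈[d=c] π[y,c](U)) → 2
  σ[d>2]((S ⋈[d=c] π[y,c](U))) → 2

== RESULT ==
u | d | v | y | c
r | 6 | s | r | 6
r | 6 | s | t | 6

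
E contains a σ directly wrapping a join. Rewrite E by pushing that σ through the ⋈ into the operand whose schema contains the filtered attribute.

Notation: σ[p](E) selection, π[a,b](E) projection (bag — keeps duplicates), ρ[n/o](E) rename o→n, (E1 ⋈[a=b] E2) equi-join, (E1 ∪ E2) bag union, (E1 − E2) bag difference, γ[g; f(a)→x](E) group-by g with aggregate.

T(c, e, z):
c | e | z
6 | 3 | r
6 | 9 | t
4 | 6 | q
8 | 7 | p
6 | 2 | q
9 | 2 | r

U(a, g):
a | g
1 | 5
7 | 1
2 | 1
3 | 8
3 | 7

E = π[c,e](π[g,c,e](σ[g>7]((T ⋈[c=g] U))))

σ filters on g, owned by the right side.
E' = π[c,e](π[g,c,e]((T ⋈[c=g] σ[g>7](U))))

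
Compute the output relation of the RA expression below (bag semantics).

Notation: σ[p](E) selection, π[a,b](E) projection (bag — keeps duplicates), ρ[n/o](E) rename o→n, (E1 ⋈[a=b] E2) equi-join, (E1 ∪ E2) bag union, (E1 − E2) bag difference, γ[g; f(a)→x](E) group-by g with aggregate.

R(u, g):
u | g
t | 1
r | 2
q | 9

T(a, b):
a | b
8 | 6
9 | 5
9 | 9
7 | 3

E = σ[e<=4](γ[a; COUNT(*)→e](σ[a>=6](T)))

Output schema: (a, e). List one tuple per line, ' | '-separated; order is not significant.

Stepwise |·|:
  T → 4
  σ[a>=6](T) → 4
  γ[a; COUNT(*)→e](σ[a>=6](T)) → 3
  σ[e<=4](γ[a; COUNT(*)→e](σ[a>=6](T))) → 3

== RESULT ==
a | e
7 | 1
8 | 1
9 | 2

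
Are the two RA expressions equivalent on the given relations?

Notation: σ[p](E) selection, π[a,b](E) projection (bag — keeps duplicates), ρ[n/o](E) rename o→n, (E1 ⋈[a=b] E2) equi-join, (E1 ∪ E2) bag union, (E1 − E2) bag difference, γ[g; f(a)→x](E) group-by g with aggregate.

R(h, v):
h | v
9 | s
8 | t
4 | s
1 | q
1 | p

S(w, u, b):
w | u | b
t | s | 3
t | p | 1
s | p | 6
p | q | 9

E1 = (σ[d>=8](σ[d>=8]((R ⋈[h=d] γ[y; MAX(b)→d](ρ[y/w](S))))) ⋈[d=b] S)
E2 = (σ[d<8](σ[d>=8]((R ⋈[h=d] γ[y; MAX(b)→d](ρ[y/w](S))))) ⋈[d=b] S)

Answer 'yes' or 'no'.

E1 per-node cardinality:
  R → 5
  S → 4
  ρ[y/w](S) → 4
  γ[y; MAX(b)→d](ρ[y/w](S)) → 3
  (R ⋈[h=d] γ[y; MAX(b)→d](ρ[y/w](S))) → 1
  σ[d>=8]((R ⋈[h=d] γ[y; MAX(b)→d](ρ[y/w](S)))) → 1
  σ[d>=8](σ[d>=8]((R ⋈[h=d] γ[y; MAX(b)→d](ρ[y/w](S))))) → 1
  S → 4
  (σ[d>=8](σ[d>=8]((R ⋈[h=d] γ[y; MAX(b)→d](ρ[y/w](S))))) ⋈[d=b] S) → 1
E2 per-node cardinality:
  R → 5
  S → 4
  ρ[y/w](S) → 4
  γ[y; MAX(b)→d](ρ[y/w](S)) → 3
  (R ⋈[h=d] γ[y; MAX(b)→d](ρ[y/w](S))) → 1
  σ[d>=8]((R ⋈[h=d] γ[y; MAX(b)→d](ρ[y/w](S)))) → 1
  σ[d<8](σ[d>=8]((R ⋈[h=d] γ[y; MAX(b)→d](ρ[y/w](S))))) → 0
  S → 4
  (σ[d<8](σ[d>=8]((R ⋈[h=d] γ[y; MAX(b)→d](ρ[y/w](S))))) ⋈[d=b] S) → 0

E1 result:
h | v | y | d | w | u | b
9 | s | p | 9 | p | q | 9
E2 result:
h | v | y | d | w | u | b
(0 rows)
Witness: (9, 's', 'p', 9, 'p', 'q', 9) appears 1× in E1 but 0× in E2.

no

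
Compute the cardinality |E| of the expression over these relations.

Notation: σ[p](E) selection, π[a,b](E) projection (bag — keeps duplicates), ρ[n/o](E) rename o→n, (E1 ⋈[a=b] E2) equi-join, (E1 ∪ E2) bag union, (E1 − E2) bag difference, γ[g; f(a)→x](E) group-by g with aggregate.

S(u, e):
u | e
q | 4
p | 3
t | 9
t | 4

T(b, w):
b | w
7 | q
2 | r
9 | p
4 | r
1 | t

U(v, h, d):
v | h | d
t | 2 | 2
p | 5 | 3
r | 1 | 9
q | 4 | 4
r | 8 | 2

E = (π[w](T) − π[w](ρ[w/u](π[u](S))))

Per-node cardinality:
  T → 5
  π[w](T) → 5
  S → 4
  π[u](S) → 4
  ρ[w/u](π[u](S)) → 4
  π[w](ρ[w/u](π[u](S))) → 4
  (π[w](T) − π[w](ρ[w/u](π[u](S)))) → 2

|E| = 2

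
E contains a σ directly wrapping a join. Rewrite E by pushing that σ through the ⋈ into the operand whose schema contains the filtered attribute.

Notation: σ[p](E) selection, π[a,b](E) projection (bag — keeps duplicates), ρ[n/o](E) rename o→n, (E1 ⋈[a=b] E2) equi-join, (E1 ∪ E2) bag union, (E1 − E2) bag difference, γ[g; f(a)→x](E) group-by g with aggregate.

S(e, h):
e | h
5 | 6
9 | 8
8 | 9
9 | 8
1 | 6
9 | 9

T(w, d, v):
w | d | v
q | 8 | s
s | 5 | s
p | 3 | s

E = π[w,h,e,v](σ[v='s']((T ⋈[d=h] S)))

σ filters on v, owned by the left side.
E' = π[w,h,e,v]((σ[v='s'](T) ⋈[d=h] S))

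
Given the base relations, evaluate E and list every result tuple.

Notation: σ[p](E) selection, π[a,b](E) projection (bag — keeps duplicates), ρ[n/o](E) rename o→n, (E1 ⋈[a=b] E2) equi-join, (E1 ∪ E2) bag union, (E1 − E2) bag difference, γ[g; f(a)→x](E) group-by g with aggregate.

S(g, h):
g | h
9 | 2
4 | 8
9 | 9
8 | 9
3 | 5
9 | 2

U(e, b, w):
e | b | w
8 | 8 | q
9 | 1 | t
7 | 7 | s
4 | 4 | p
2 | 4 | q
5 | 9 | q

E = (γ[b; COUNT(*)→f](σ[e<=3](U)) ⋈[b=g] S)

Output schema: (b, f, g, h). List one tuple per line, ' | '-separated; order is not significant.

Stepwise |·|:
  U → 6
  σ[e<=3](U) → 1
  γ[b; COUNT(*)→f](σ[e<=3](U)) → 1
  S → 6
  (γ[b; COUNT(*)→f](σ[e<=3](U)) ⋈[b=g] S) → 1

== RESULT ==
b | f | g | h
4 | 1 | 4 | 8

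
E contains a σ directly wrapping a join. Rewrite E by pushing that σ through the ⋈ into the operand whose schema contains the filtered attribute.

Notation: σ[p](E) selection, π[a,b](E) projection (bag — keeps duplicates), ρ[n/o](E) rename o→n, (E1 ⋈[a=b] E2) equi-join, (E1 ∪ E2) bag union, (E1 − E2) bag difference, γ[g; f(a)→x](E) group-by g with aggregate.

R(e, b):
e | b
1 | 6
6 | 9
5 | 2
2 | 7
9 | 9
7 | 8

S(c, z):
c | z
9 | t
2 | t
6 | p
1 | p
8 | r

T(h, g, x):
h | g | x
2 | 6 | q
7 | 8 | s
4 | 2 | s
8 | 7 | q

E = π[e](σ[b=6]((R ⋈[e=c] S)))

σ filters on b, owned by the left side.
E' = π[e]((σ[b=6](R) ⋈[e=c] S))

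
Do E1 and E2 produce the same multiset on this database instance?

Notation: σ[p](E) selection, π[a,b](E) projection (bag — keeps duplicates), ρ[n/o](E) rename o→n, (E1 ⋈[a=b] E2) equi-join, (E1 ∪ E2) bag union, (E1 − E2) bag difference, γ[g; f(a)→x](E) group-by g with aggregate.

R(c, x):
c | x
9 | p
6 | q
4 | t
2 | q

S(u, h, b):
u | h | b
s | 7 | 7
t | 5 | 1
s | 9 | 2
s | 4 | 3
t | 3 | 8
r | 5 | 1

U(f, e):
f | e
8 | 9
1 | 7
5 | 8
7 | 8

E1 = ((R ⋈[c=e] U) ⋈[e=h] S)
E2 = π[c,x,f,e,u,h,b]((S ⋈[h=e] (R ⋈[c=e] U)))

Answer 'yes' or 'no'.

E1 row counts bottom-up:
  R → 4
  U → 4
  (R ⋈[c=e] U) → 1
  S → 6
  ((R ⋈[c=e] U) ⋈[e=h] S) → 1
E2 row counts bottom-up:
  S → 6
  R → 4
  U → 4
  (R ⋈[c=e] U) → 1
  (S ⋈[h=e] (R ⋈[c=e] U)) → 1
  π[c,x,f,e,u,h,b]((S ⋈[h=e] (R ⋈[c=e] U))) → 1

E1 and E2 produce the same multiset:
c | x | f | e | u | h | b
9 | p | 8 | 9 | s | 9 | 2

yes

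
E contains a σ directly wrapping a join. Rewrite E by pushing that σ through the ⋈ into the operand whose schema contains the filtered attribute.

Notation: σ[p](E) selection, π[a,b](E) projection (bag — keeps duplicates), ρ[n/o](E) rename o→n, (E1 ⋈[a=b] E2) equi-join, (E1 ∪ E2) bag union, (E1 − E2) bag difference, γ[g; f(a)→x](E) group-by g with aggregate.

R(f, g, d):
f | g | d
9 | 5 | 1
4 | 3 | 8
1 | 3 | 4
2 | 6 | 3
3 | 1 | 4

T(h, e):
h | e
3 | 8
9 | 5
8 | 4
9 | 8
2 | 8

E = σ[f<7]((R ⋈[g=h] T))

σ filters on f, owned by the left side.
E' = (σ[f<7](R) ⋈[g=h] T)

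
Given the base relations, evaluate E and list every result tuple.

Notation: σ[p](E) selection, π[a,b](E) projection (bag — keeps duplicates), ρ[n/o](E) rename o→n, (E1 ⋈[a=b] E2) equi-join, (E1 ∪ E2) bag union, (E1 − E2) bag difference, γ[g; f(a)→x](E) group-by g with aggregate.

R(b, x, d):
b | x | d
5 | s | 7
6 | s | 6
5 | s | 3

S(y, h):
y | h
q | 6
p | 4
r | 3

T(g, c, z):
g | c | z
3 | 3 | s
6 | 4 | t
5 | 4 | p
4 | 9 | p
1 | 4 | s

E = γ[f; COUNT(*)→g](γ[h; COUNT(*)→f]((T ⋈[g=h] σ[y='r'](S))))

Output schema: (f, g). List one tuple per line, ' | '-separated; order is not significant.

Subexpression sizes:
  T → 5
  S → 3
  σ[y='r'](S) → 1
  (T ⋈[g=h] σ[y='r'](S)) → 1
  γ[h; COUNT(*)→f]((T ⋈[g=h] σ[y='r'](S))) → 1
  γ[f; COUNT(*)→g](γ[h; COUNT(*)→f]((T ⋈[g=h] σ[y='r'](S)))) → 1

== RESULT ==
f | g
1 | 1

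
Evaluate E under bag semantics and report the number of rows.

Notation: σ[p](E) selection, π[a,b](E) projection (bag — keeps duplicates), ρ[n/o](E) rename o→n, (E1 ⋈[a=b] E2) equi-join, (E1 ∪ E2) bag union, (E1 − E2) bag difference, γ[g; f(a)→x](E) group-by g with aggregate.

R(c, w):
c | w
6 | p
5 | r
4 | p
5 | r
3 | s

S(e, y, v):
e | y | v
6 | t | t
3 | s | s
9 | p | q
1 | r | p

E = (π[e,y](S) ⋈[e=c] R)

Stepwise |·|:
  S → 4
  π[e,y](S) → 4
  R → 5
  (π[e,y](S) ⋈[e=c] R) → 2

|E| = 2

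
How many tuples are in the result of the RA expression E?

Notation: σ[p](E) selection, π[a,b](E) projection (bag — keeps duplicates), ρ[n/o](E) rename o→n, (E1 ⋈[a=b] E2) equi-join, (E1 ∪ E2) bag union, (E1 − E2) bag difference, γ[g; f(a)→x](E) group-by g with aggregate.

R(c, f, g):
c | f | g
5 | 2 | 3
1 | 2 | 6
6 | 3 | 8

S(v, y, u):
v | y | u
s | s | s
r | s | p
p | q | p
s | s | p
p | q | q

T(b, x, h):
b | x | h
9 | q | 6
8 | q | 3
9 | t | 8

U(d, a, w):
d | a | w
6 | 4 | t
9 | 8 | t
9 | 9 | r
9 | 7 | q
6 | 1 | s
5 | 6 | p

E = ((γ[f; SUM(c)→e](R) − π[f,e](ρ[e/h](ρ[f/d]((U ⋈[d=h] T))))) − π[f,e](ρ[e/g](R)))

Stepwise |·|:
  R → 3
  γ[f; SUM(c)→e](R) → 2
  U → 6
  T → 3
  (U ⋈[d=h] T) → 2
  ρ[f/d]((U ⋈[d=h] T)) → 2
  ρ[e/h](ρ[f/d]((U ⋈[d=h] T))) → 2
  π[f,e](ρ[e/h](ρ[f/d]((U ⋈[d=h] T)))) → 2
  (γ[f; SUM(c)→e](R) − π[f,e](ρ[e/h](ρ[f/d]((U ⋈[d=h] T))))) → 2
  R → 3
  ρ[e/g](R) → 3
  π[f,e](ρ[e/g](R)) → 3
  ((γ[f; SUM(c)→e](R) − π[f,e](ρ[e/h](ρ[f/d]((U ⋈[d=h] T))))) − π[f,e](ρ[e/g](R))) → 1

|E| = 1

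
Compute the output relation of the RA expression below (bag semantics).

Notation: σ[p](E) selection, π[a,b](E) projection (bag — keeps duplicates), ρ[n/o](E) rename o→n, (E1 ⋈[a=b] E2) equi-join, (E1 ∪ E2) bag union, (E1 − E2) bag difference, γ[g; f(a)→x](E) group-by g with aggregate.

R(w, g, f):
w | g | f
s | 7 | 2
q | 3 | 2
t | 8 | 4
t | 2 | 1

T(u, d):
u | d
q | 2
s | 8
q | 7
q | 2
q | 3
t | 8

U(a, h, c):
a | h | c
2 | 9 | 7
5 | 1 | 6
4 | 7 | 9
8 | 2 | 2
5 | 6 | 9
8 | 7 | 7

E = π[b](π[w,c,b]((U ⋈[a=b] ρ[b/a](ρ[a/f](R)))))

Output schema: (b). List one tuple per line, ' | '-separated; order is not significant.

Row counts bottom-up:
  U → 6
  R → 4
  ρ[a/f](R) → 4
  ρ[b/a](ρ[a/f](R)) → 4
  (U ⋈[a=b] ρ[b/a](ρ[a/f](R))) → 3
  π[w,c,b]((U ⋈[a=b] ρ[b/a](ρ[a/f](R)))) → 3
  π[b](π[w,c,b]((U ⋈[a=b] ρ[b/a](ρ[a/f](R))))) → 3

== RESULT ==
b
2
2
4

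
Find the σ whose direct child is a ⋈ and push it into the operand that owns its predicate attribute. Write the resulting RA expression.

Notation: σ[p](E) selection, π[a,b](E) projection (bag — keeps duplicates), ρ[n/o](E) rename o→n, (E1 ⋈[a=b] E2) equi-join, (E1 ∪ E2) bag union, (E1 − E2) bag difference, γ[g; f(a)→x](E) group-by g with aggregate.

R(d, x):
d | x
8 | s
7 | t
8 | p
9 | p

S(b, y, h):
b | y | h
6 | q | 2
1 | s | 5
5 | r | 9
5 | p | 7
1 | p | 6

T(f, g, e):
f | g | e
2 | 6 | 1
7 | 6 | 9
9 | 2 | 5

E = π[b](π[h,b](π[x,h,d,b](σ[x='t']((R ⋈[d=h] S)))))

σ filters on x, owned by the left side.
E' = π[b](π[h,b](π[x,h,d,b]((σ[x='t'](R) ⋈[d=h] S))))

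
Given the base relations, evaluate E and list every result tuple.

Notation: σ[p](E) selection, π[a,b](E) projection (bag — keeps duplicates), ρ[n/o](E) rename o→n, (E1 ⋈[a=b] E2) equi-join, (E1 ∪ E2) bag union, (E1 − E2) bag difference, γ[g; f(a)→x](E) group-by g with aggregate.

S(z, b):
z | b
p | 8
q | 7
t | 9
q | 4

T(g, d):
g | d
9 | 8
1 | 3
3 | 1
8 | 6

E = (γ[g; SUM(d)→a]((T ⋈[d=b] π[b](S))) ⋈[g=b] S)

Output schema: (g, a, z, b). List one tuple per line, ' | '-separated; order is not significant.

Stepwise |·|:
  T → 4
  S → 4
  π[b](S) → 4
  (T ⋈[d=b] π[b](S)) → 1
  γ[g; SUM(d)→a]((T ⋈[d=b] π[b](S))) → 1
  S → 4
  (γ[g; SUM(d)→a]((T ⋈[d=b] π[b](S))) ⋈[g=b] S) → 1

== RESULT ==
g | a | z | b
9 | 8 | t | 9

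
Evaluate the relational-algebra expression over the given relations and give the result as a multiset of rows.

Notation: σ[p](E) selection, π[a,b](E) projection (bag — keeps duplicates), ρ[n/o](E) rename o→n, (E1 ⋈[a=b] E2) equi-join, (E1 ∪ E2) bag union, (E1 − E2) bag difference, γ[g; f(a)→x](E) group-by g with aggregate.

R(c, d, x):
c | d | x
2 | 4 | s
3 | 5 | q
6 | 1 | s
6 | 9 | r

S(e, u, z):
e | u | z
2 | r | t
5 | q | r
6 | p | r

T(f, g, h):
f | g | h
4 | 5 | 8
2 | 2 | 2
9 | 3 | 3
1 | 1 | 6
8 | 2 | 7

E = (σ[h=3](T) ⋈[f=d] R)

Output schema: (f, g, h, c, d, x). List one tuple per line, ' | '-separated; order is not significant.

Subexpression sizes:
  T → 5
  σ[h=3](T) → 1
  R → 4
  (σ[h=3](T) ⋈[f=d] R) → 1

== RESULT ==
f | g | h | c | d | x
9 | 3 | 3 | 6 | 9 | r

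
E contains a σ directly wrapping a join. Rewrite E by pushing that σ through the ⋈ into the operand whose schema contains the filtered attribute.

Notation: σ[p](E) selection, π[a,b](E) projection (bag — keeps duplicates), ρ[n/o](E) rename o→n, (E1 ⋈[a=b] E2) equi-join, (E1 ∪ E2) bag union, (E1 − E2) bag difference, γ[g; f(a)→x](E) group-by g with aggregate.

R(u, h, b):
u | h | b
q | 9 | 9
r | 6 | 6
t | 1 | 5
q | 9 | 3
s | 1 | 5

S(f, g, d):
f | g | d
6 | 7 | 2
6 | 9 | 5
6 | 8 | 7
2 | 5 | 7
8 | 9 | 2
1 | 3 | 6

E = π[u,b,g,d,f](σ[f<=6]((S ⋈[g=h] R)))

σ filters on f, owned by the left side.
E' = π[u,b,g,d,f]((σ[f<=6](S) ⋈[g=h] R))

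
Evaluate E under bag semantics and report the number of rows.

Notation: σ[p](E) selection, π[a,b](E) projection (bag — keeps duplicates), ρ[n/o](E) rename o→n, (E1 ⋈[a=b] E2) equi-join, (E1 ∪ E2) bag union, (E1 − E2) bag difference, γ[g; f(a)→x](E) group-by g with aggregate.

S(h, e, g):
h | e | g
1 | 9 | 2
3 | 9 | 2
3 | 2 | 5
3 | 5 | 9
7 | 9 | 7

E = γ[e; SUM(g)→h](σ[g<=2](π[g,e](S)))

Stepwise |·|:
  S → 5
  π[g,e](S) → 5
  σ[g<=2](π[g,e](S)) → 2
  γ[e; SUM(g)→h](σ[g<=2](π[g,e](S))) → 1

|E| = 1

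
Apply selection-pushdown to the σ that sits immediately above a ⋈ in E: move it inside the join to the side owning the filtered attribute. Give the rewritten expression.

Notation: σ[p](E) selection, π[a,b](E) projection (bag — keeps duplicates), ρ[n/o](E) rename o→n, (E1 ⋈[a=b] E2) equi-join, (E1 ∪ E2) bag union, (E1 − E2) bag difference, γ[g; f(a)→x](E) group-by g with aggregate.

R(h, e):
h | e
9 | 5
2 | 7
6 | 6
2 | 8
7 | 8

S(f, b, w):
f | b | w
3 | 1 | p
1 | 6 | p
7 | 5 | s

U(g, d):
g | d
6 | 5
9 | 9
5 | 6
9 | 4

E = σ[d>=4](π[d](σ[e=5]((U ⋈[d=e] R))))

σ filters on e, owned by the right side.
E' = σ[d>=4](π[d]((U ⋈[d=e] σ[e=5](R))))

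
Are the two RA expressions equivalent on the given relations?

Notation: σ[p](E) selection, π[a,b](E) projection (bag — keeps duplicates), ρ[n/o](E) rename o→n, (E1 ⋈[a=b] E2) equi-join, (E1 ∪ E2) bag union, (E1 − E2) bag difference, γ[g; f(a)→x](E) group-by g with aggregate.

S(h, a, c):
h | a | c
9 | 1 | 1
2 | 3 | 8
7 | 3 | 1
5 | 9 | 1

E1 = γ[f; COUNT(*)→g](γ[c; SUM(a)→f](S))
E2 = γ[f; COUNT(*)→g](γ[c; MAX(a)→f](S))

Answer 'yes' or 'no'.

E1 stepwise |·|:
  S → 4
  γ[c; SUM(a)→f](S) → 2
  γ[f; COUNT(*)→g](γ[c; SUM(a)→f](S)) → 2
E2 stepwise |·|:
  S → 4
  γ[c; MAX(a)→f](S) → 2
  γ[f; COUNT(*)→g](γ[c; MAX(a)→f](S)) → 2

E1 result:
f | g
3 | 1
13 | 1
E2 result:
f | g
3 | 1
9 | 1
Witness: (9, 1) appears 0× in E1 but 1× in E2.

no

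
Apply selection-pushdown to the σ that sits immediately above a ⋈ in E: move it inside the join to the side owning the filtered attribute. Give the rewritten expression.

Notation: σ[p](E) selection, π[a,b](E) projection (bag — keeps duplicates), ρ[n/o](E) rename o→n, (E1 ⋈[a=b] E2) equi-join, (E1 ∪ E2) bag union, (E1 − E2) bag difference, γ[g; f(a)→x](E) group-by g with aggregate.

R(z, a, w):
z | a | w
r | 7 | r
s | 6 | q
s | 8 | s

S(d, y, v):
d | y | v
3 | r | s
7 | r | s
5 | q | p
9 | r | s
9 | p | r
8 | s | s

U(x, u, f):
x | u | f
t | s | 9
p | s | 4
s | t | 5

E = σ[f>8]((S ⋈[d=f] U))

σ filters on f, owned by the right side.
E' = (S ⋈[d=f] σ[f>8](U))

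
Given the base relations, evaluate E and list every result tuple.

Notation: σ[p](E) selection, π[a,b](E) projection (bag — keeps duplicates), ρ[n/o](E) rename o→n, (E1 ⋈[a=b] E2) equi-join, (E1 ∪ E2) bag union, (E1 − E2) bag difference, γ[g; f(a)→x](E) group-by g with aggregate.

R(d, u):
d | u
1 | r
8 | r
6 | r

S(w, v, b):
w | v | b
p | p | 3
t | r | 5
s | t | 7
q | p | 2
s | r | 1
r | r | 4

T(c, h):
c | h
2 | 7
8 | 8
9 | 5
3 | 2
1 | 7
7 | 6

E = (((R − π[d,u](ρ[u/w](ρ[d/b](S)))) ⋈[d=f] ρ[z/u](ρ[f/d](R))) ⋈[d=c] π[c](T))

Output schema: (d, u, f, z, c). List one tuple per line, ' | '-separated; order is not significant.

Stepwise |·|:
  R → 3
  S → 6
  ρ[d/b](S) → 6
  ρ[u/w](ρ[d/b](S)) → 6
  π[d,u](ρ[u/w](ρ[d/b](S))) → 6
  (R − π[d,u](ρ[u/w](ρ[d/b](S)))) → 3
  R → 3
  ρ[f/d](R) → 3
  ρ[z/u](ρ[f/d](R)) → 3
  ((R − π[d,u](ρ[u/w](ρ[d/b](S)))) ⋈[d=f] ρ[z/u](ρ[f/d](R))) → 3
  T → 6
  π[c](T) → 6
  (((R − π[d,u](ρ[u/w](ρ[d/b](S)))) ⋈[d=f] ρ[z/u](ρ[f/d](R))) ⋈[d=c] π[c](T)) → 2

== RESULT ==
d | u | f | z | c
1 | r | 1 | r | 1
8 | r | 8 | r | 8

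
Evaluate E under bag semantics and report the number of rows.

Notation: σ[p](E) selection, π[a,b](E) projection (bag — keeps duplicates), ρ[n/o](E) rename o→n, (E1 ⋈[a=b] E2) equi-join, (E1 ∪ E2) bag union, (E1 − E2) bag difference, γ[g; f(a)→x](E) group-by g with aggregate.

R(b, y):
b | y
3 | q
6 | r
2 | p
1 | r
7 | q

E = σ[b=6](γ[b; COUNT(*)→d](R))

Stepwise |·|:
  R → 5
  γ[b; COUNT(*)→d](R) → 5
  σ[b=6](γ[b; COUNT(*)→d](R)) → 1

|E| = 1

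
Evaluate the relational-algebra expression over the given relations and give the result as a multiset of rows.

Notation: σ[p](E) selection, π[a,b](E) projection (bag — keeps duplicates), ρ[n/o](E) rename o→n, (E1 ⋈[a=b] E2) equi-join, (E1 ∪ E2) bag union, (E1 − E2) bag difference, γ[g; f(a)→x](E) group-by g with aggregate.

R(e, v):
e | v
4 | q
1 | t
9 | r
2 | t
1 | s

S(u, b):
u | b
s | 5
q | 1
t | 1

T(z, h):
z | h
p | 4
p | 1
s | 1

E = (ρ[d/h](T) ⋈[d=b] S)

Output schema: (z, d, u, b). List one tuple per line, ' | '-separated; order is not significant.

Row counts bottom-up:
  T → 3
  ρ[d/h](T) → 3
  S → 3
  (ρ[d/h](T) ⋈[d=b] S) → 4

== RESULT ==
z | d | u | b
p | 1 | q | 1
p | 1 | t | 1
s | 1 | q | 1
s | 1 | t | 1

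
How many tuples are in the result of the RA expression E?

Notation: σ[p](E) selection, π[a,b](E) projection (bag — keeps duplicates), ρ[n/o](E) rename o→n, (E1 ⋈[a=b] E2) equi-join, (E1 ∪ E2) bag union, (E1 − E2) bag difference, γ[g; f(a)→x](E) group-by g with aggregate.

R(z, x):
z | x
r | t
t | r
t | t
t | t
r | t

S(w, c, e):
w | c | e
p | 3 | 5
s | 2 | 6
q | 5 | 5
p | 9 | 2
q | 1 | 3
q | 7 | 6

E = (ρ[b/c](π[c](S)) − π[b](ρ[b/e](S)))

Stepwise |·|:
  S → 6
  π[c](S) → 6
  ρ[b/c](π[c](S)) → 6
  S → 6
  ρ[b/e](S) → 6
  π[b](ρ[b/e](S)) → 6
  (ρ[b/c](π[c](S)) − π[b](ρ[b/e](S))) → 3

|E| = 3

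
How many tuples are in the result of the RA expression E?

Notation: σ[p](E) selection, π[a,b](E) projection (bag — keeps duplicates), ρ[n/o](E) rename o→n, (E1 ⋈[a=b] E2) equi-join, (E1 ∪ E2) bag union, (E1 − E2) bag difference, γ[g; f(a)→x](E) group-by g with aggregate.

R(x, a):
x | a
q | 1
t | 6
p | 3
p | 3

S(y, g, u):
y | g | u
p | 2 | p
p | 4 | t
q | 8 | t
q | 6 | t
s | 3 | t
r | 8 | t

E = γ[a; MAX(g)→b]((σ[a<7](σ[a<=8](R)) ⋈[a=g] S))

Stepwise |·|:
  R → 4
  σ[a<=8](R) → 4
  σ[a<7](σ[a<=8](R)) → 4
  S → 6
  (σ[a<7](σ[a<=8](R)) ⋈[a=g] S) → 3
  γ[a; MAX(g)→b]((σ[a<7](σ[a<=8](R)) ⋈[a=g] S)) → 2

|E| = 2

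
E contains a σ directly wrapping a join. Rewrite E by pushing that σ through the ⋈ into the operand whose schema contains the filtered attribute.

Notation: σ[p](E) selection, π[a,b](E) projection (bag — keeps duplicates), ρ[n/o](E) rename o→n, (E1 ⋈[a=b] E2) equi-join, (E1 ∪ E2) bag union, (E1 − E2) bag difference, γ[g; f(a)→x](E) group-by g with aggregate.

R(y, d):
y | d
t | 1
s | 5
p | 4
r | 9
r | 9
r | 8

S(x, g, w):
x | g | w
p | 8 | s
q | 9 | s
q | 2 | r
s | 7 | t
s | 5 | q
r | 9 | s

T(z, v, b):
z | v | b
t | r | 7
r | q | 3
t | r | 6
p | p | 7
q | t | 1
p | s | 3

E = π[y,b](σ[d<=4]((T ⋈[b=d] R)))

σ filters on d, owned by the right side.
E' = π[y,b]((T ⋈[b=d] σ[d<=4](R)))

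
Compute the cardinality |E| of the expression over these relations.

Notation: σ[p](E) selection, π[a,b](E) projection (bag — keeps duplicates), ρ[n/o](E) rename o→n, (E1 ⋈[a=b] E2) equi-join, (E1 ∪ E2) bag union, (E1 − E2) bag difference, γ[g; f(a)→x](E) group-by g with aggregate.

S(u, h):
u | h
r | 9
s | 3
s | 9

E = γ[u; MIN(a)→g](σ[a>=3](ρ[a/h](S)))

Stepwise |·|:
  S → 3
  ρ[a/h](S) → 3
  σ[a>=3](ρ[a/h](S)) → 3
  γ[u; MIN(a)→g](σ[a>=3](ρ[a/h](S))) → 2

|E| = 2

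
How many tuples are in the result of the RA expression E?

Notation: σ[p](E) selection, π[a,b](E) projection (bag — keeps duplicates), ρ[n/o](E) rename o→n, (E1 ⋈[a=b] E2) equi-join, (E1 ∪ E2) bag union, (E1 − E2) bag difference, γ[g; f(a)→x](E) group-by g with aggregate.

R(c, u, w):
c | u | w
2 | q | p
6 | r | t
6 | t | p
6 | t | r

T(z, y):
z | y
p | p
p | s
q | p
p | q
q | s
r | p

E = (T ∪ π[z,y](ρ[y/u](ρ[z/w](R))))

Stepwise |·|:
  T → 6
  R → 4
  ρ[z/w](R) → 4
  ρ[y/u](ρ[z/w](R)) → 4
  π[z,y](ρ[y/u](ρ[z/w](R))) → 4
  (T ∪ π[z,y](ρ[y/u](ρ[z/w](R)))) → 10

|E| = 10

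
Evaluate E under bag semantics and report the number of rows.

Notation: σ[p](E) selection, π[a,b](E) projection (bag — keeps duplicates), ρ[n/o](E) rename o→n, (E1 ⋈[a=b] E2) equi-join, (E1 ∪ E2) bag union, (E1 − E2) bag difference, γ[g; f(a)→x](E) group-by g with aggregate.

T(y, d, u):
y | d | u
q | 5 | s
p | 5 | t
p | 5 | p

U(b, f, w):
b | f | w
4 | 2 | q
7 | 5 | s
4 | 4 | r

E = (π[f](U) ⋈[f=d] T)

Row counts bottom-up:
  U → 3
  π[f](U) → 3
  T → 3
  (π[f](U) ⋈[f=d] T) → 3

|E| = 3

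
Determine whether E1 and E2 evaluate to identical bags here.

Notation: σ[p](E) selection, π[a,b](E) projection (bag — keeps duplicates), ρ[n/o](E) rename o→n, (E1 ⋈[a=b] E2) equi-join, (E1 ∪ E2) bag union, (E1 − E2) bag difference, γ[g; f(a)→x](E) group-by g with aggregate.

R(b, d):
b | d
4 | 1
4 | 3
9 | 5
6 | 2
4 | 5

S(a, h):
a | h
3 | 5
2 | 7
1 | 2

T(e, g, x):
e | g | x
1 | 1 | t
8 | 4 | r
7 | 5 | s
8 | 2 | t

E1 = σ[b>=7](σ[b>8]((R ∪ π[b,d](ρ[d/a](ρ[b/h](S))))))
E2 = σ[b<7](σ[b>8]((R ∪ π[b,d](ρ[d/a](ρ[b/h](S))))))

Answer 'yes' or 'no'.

E1 per-node cardinality:
  R → 5
  S → 3
  ρ[b/h](S) → 3
  ρ[d/a](ρ[b/h](S)) → 3
  π[b,d](ρ[d/a](ρ[b/h](S))) → 3
  (R ∪ π[b,d](ρ[d/a](ρ[b/h](S)))) → 8
  σ[b>8]((R ∪ π[b,d](ρ[d/a](ρ[b/h](S))))) → 1
  σ[b>=7](σ[b>8]((R ∪ π[b,d](ρ[d/a](ρ[b/h](S)))))) → 1
E2 per-node cardinality:
  R → 5
  S → 3
  ρ[b/h](S) → 3
  ρ[d/a](ρ[b/h](S)) → 3
  π[b,d](ρ[d/a](ρ[b/h](S))) → 3
  (R ∪ π[b,d](ρ[d/a](ρ[b/h](S)))) → 8
  σ[b>8]((R ∪ π[b,d](ρ[d/a](ρ[b/h](S))))) → 1
  σ[b<7](σ[b>8]((R ∪ π[b,d](ρ[d/a](ρ[b/h](S)))))) → 0

E1 result:
b | d
9 | 5
E2 result:
b | d
(0 rows)
Witness: (9, 5) appears 1× in E1 but 0× in E2.

no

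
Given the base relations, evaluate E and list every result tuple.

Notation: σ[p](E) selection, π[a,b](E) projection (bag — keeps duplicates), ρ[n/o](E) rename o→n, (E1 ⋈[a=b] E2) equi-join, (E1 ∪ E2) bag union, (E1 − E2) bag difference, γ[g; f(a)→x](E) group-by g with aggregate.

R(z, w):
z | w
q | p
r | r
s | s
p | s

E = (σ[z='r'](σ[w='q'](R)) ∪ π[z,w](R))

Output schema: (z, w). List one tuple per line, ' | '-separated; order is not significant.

Row counts bottom-up:
  R → 4
  σ[w='q'](R) → 0
  σ[z='r'](σ[w='q'](R)) → 0
  R → 4
  π[z,w](R) → 4
  (σ[z='r'](σ[w='q'](R)) ∪ π[z,w](R)) → 4

== RESULT ==
z | w
p | s
q | p
r | r
s | s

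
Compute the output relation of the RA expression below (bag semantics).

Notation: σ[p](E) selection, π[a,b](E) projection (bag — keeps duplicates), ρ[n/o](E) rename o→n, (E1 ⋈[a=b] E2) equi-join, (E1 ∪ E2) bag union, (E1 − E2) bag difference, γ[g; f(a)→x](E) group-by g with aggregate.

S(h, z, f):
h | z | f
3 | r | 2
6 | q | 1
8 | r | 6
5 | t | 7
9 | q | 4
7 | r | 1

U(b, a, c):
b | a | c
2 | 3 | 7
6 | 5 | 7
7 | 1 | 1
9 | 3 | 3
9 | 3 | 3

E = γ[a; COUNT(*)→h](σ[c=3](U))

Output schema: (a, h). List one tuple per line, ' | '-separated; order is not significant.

Row counts bottom-up:
  U → 5
  σ[c=3](U) → 2
  γ[a; COUNT(*)→h](σ[c=3](U)) → 1

== RESULT ==
a | h
3 | 2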